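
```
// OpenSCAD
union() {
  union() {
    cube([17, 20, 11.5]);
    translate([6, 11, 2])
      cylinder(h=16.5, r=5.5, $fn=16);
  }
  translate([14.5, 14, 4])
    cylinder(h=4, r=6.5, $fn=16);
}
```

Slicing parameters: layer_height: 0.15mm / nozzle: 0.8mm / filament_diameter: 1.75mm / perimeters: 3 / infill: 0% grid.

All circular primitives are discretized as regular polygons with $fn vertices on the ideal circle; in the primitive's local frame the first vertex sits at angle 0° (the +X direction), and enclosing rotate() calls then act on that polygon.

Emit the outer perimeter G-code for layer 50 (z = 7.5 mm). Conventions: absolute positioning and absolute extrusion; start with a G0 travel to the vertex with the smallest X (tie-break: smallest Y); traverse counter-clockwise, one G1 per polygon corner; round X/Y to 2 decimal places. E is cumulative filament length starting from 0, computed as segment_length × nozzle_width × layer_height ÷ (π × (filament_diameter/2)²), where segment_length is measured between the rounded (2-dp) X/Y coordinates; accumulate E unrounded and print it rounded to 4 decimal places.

At z = 7.5 mm: the cube is present — its section is the full 17×20 rectangle; the r=5.5 cylinder at (6, 11) gives a regular 16-gon of circumradius 5.5 (constant along its height); Merging all regions: the r=5.5 cylinder at (6, 11) lies entirely inside the 17×20 cube, so the union is just the 17×20 cube — 1 connected region; the r=6.5 cylinder at (14.5, 14) contributes a regular 16-gon of circumradius 6.5; Combining (union): the regions partially overlap (shared area 94.67 mm²), so overlapping operands fuse into one piece — 1 connected region. The outline is a single polygon with 14 vertices. Extrusion per mm of travel: 0.8 × 0.15 / (π × 0.875²) = 0.049890. Accumulating E over each segment gives final E = 3.8566.

G0 X0.00 Y0.00 Z7.50
G1 X17.00 Y0.00 E0.8481
G1 X17.00 Y8.00 E1.2473
G1 X19.10 Y9.40 E1.3732
G1 X20.51 Y11.51 E1.4998
G1 X21.00 Y14.00 E1.6264
G1 X20.51 Y16.49 E1.7530
G1 X19.10 Y18.60 E1.8796
G1 X17.00 Y20.00 E2.0055
G1 X16.99 Y20.01 E2.0062
G1 X14.50 Y20.50 E2.1328
G1 X12.01 Y20.01 E2.2594
G1 X12.00 Y20.00 E2.2602
G1 X0.00 Y20.00 E2.8588
G1 X0.00 Y0.00 E3.8566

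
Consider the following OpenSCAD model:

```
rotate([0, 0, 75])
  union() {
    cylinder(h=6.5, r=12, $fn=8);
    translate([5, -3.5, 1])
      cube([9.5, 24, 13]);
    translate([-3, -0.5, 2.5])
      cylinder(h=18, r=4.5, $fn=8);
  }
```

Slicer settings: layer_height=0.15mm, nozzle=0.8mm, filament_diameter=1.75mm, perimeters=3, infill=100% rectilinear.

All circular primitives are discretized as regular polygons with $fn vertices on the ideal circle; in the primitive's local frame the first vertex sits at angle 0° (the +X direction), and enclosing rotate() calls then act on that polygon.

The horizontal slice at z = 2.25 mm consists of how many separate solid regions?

At z = 2.25 mm: the r=12 cylinder gives a regular 8-gon of circumradius 12 (constant along its height); the cube at (5, -3.5) is present — its section is the full 9.5×24 rectangle; the cylinder at (-3, -0.5) is not intersected at this z (z outside [2.5, 20.5]); Combining (union): the regions partially overlap (shared area 68.96 mm²), so overlapping operands fuse into one piece — 1 connected region; (whole slice rotated 75° about Z — lengths, areas and connectivity unchanged). The result has 1 disconnected region.

1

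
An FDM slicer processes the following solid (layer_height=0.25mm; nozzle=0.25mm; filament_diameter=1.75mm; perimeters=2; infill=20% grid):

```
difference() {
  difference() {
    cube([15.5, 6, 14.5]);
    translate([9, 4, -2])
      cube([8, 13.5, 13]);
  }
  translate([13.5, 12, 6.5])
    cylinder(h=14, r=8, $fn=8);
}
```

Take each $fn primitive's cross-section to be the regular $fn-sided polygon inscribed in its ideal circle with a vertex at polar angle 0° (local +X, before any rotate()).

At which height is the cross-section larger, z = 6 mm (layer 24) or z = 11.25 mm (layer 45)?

layer 45 (z = 11.25 mm)

Layer 24 (z = 6): the cube is present — its section is the full 15.5×6 rectangle (area 93.00 mm²); the 8×13.5 cube at (9, 4) contributes its full rectangle (area 108.00 mm²); After the difference (first − rest): starting from the 15.5×6 cube (93.00 mm²), the 8×13.5 cube at (9, 4) partially overlaps it — only the 13.00 mm² overlap (of its 108.00 mm²) is removed, clipping the outline — area = 80.00 mm²; the cylinder at (13.5, 12) is not intersected at this z (z outside [6.5, 20.5]); After the difference (first − rest): none of the subtracted shapes is present at this height, so the result so far is unchanged — area = 80.00 mm². So its area = 80.00 mm². Layer 45 (z = 11.25): the cube is present — its section is the full 15.5×6 rectangle (area 93.00 mm²); the cube at (9, 4) is absent (z outside [-2, 11]); After the difference (first − rest): none of the subtracted shapes is present at this height, so the 15.5×6 cube is unchanged — area = 93.00 mm²; the cylinder at (13.5, 12): section is a regular 8-gon, circumradius r=8 (area = (8/2)·8.000²·sin(360°/8) = 181.02 mm²); After the difference (first − rest): starting from that combined region (93.00 mm²), the r=8 cylinder at (13.5, 12) partially overlaps it — only the 8.00 mm² overlap (of its 181.02 mm²) is removed, clipping the outline — area = 85.00 mm². So its area = 85.00 mm². Layer 45 is larger (85.00 vs 80.00 mm²).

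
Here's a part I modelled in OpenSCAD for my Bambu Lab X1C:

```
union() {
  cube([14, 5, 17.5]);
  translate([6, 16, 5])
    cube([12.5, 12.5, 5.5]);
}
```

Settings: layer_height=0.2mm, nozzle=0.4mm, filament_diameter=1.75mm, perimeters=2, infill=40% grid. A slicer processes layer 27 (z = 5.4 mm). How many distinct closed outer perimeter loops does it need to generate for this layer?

At z = 5.4 mm: the cube (footprint 14×5) is included at this height; the cube at (6, 16) (footprint 12.5×12.5) is included at this height; Taking the union: the 2 present regions are separate (no shared area or edge), so areas and boundary lengths simply add and each stays a separate island — 2 connected regions. The result has 2 disconnected regions.

2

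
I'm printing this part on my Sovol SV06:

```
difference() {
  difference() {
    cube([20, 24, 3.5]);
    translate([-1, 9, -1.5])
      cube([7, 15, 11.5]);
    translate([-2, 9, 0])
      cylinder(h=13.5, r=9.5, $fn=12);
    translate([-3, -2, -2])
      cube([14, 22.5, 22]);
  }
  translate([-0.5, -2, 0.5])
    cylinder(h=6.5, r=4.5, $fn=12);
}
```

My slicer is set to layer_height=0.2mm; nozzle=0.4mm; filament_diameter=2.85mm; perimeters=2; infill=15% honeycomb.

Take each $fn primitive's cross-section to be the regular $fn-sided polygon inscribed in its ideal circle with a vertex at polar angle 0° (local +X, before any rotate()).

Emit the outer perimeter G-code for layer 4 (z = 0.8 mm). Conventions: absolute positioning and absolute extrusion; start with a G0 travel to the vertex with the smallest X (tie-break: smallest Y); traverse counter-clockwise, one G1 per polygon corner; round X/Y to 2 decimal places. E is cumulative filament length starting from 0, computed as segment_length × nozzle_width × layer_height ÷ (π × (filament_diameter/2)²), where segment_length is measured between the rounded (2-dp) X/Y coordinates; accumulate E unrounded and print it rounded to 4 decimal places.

G0 X6.00 Y20.50 Z0.80
G1 X11.00 Y20.50 E0.0627
G1 X11.00 Y0.00 E0.3198
G1 X20.00 Y0.00 E0.4326
G1 X20.00 Y24.00 E0.7336
G1 X6.00 Y24.00 E0.9092
G1 X6.00 Y20.50 E0.9531

At z = 0.8 mm: the cube (footprint 20×24) is included at this height; the 7×15 cube at (-1, 9) contributes its full rectangle; the cylinder at (-2, 9): section is a regular 12-gon, circumradius r=9.5; the cube at (-3, -2) (footprint 14×22.5) is included at this height; Subtracting the remaining from the first: starting from the 20×24 cube, the 7×15 cube at (-1, 9) partially overlaps it — only the 90.00 mm² overlap (of its 105.00 mm²) is removed, clipping the outline; the r=9.5 cylinder at (-2, 9) partially overlaps it — only the 53.35 mm² overlap (of its 270.75 mm²) is removed, clipping the outline; the 14×22.5 cube at (-3, -2) partially overlaps it — only the 103.15 mm² overlap (of its 315.00 mm²) is removed, clipping the outline — 1 connected region; the cylinder at (-0.5, -2): section is a regular 12-gon, circumradius r=4.5; Subtracting the remaining from the first: starting from the result so far, the r=4.5 cylinder at (-0.5, -2) misses the remaining region (no effect) — 1 connected region. The outline is a single polygon with 6 vertices. Extrusion per mm of travel: 0.4 × 0.2 / (π × 1.425²) = 0.012540. Accumulating E over each segment gives final E = 0.9531.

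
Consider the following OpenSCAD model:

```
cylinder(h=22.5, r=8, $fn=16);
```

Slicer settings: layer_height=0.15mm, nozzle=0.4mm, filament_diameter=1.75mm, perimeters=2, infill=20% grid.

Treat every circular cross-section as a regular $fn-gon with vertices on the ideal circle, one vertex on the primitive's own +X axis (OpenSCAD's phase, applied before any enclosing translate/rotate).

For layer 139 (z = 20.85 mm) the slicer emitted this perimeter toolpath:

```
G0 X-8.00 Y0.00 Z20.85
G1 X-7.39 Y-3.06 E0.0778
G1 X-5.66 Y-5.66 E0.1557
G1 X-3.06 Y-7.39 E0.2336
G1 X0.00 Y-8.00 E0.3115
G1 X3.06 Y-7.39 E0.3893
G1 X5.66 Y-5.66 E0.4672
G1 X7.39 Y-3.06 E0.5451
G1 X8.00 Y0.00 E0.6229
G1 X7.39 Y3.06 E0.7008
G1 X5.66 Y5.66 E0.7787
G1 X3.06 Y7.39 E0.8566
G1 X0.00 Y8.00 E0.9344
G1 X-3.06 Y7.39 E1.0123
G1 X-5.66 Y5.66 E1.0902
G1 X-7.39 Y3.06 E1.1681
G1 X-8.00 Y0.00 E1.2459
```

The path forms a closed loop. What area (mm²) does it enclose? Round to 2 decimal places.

195.95 mm²

Apply the shoelace formula to the sequence of (X, Y) vertices; enclosed area = 195.95 mm².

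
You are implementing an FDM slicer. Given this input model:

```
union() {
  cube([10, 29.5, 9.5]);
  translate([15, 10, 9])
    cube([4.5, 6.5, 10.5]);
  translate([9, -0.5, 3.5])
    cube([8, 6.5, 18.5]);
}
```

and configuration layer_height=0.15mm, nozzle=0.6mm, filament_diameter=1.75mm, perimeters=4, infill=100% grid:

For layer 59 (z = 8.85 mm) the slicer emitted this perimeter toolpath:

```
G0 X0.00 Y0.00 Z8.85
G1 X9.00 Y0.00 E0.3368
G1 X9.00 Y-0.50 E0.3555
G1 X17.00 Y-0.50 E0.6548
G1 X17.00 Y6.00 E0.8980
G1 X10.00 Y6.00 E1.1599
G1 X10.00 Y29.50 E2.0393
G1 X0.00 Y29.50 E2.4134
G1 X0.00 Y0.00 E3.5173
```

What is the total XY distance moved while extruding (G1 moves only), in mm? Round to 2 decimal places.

Sum the Euclidean lengths of each G1 segment: total = 94.00 mm.

94.00 mm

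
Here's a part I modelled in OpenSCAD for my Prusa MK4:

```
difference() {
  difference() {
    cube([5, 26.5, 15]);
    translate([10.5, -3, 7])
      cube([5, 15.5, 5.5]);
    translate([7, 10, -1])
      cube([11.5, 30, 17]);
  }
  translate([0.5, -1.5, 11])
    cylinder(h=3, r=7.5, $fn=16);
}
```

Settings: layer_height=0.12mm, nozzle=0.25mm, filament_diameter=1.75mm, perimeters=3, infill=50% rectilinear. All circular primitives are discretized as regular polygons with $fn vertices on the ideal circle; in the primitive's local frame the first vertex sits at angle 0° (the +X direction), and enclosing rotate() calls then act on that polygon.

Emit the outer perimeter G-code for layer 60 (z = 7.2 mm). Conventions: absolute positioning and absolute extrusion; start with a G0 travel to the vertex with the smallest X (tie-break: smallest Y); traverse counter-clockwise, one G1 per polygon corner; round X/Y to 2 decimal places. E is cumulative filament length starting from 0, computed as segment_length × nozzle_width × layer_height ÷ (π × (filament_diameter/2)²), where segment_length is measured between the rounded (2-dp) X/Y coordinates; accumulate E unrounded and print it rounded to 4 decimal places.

At z = 7.2 mm: the cube is present — its section is the full 5×26.5 rectangle; the cube at (10.5, -3) (footprint 5×15.5) is included at this height; the 11.5×30 cube at (7, 10) contributes its full rectangle; After the difference (first − rest): starting from the 5×26.5 cube, the 5×15.5 cube at (10.5, -3) misses the remaining region (no effect); the 11.5×30 cube at (7, 10) misses the remaining region (no effect) — 1 connected region; the cylinder at (0.5, -1.5) is absent (z outside [11, 14]); Taking the first minus the rest: none of the subtracted shapes is present at this height, so that combined region is unchanged — 1 connected region. The outline is a single polygon with 4 vertices. Extrusion per mm of travel: 0.25 × 0.12 / (π × 0.875²) = 0.012473. Accumulating E over each segment gives final E = 0.7858.

G0 X0.00 Y0.00 Z7.20
G1 X5.00 Y0.00 E0.0624
G1 X5.00 Y26.50 E0.3929
G1 X0.00 Y26.50 E0.4552
G1 X0.00 Y0.00 E0.7858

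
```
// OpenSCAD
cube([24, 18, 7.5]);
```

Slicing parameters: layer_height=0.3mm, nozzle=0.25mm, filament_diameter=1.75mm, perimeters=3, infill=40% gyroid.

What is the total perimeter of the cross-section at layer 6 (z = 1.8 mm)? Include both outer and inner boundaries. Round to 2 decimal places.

At z = 1.8 mm: the 24×18 cube contributes its full rectangle (perimeter 84.00 mm). Overall, the cross-section is a single solid region. Total boundary length (outer) = 84.00 mm.

84.00 mm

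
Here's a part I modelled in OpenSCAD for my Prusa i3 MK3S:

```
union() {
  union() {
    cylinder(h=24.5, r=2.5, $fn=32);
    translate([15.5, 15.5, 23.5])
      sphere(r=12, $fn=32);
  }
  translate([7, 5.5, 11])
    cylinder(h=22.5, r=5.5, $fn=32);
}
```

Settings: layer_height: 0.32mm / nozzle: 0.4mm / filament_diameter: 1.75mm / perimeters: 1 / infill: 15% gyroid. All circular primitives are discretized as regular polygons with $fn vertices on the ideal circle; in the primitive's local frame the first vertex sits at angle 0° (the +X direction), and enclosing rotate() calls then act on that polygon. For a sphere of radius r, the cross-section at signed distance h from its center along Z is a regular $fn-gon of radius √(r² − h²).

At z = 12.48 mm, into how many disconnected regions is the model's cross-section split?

At z = 12.48 mm: the cylinder: section is a regular 32-gon, circumradius r=2.5; the r=12 sphere at (15.5, 15.5) slices to a regular 32-gon of circumradius 4.750 (√(r²−h²) with h=11.02 from center); Merging all regions: the 2 present regions are separate (no shared area or edge), so areas and boundary lengths simply add and each stays a separate island — 2 connected regions; the r=5.5 cylinder at (7, 5.5) gives a regular 32-gon of circumradius 5.5 (constant along its height); Taking the union: the 2 present regions are separate (no shared area or edge), so areas and boundary lengths simply add and each stays a separate island — 3 connected regions. The result has 3 disconnected regions.

3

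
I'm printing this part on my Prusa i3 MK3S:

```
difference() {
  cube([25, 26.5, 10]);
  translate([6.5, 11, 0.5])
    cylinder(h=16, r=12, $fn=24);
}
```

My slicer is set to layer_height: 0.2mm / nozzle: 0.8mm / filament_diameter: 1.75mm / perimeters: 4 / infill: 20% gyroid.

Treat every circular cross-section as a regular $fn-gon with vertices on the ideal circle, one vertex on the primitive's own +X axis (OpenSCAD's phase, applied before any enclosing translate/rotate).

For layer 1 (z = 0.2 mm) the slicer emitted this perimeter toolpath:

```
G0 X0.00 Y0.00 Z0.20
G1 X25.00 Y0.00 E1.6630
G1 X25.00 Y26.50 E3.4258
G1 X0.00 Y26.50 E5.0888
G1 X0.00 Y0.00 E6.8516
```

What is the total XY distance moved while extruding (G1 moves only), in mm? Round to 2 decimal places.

103.00 mm

Sum the Euclidean lengths of each G1 segment: total = 103.00 mm.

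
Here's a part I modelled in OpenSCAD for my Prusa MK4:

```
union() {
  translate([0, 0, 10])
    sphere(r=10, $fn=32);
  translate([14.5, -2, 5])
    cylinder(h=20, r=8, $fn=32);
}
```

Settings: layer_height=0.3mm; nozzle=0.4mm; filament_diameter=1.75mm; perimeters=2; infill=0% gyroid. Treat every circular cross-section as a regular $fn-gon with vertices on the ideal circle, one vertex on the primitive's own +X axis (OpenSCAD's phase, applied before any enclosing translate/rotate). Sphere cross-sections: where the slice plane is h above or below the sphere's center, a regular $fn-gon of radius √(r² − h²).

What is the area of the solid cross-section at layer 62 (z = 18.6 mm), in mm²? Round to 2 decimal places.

At z = 18.6 mm: the r=10 sphere slices to a regular 32-gon of circumradius 5.103 (√(r²−h²) with h=8.6 from center) (area = (32/2)·5.103²·sin(360°/32) = 81.28 mm²); the cylinder at (14.5, -2): section is a regular 32-gon, circumradius r=8 (area = (32/2)·8.000²·sin(360°/32) = 199.77 mm²); Combining (union): the 2 present regions are separate (no shared area or edge), so areas and boundary lengths simply add and each stays a separate island — area = 281.05 mm². Overall, the cross-section has 2 separate islands. Net area = 281.05 mm².

281.05 mm²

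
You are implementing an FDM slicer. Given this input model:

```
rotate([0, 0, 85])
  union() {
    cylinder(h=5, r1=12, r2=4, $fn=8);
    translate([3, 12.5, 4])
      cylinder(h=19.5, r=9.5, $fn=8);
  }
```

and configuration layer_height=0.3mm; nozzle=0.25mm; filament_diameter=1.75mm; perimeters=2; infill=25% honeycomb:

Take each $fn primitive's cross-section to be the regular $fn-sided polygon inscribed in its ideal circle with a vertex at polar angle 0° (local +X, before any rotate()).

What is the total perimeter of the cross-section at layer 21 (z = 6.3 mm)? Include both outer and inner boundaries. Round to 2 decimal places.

At z = 6.3 mm: the cone does not reach this height (z outside [0, 5]); the r=9.5 cylinder at (3, 12.5) contributes a regular 8-gon of circumradius 9.5 (perimeter = 2·8·9.500·sin(180°/8) = 58.17 mm); Combining (union): only the r=9.5 cylinder at (3, 12.5) is present, so the union is just that shape — boundary = 58.17 mm; (whole slice rotated 85° about Z — lengths, areas and connectivity unchanged). Overall, the cross-section is a single solid region. Total boundary length (outer) = 58.17 mm.

58.17 mm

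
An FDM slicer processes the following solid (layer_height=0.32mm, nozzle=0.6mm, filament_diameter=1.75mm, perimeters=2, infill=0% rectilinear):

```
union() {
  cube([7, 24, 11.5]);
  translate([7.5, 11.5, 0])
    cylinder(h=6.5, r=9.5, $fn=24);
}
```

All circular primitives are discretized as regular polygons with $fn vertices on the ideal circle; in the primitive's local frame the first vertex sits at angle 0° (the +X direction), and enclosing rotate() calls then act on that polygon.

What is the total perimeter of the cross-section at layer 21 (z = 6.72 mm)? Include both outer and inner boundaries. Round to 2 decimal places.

62.00 mm

At z = 6.72 mm: the cube is present — its section is the full 7×24 rectangle (perimeter 62.00 mm); the cylinder at (7.5, 11.5) is absent (z outside [0, 6.5]); Taking the union: only the 7×24 cube is present, so the union is just that shape — boundary = 62.00 mm. Overall, the cross-section is a single solid region. Total boundary length (outer) = 62.00 mm.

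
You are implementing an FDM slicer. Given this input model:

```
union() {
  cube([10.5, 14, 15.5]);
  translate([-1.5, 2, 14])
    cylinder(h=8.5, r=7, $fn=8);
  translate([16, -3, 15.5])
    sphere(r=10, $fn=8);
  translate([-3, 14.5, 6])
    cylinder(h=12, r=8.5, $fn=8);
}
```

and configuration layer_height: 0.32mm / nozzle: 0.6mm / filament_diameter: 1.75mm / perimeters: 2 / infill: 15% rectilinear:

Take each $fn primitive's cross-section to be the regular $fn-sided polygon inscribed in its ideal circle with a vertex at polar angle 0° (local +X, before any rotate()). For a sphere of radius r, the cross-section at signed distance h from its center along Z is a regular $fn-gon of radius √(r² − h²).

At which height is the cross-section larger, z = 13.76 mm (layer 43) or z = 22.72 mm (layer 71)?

layer 43 (z = 13.76 mm)

Layer 43 (z = 13.76): the 10.5×14 cube contributes its full rectangle (area 147.00 mm²); the cylinder at (-1.5, 2) is not intersected at this z (z outside [14, 22.5]); the r=10 sphere at (16, -3) slices to a regular 8-gon of circumradius 9.847 (√(r²−h²) with h=1.74 from center) (area = (8/2)·9.847²·sin(360°/8) = 274.28 mm²); the r=8.5 cylinder at (-3, 14.5) contributes a regular 8-gon of circumradius 8.5 (area = (8/2)·8.500²·sin(360°/8) = 204.35 mm²); Merging all regions: the regions partially overlap — summed areas 625.63 mm² minus the doubly-counted overlap 34.25 mm² gives 591.38 mm² — area = 591.38 mm². So its area = 591.38 mm². Layer 71 (z = 22.72): the cube is not intersected at this z (z outside [0, 15.5]); the cylinder at (-1.5, 2) does not reach this height (z outside [14, 22.5]); the sphere at (16, -3): section is a regular 8-gon, circumradius = √(r²−h²) = √(10²−7.22²) = 6.919 (area = (8/2)·6.919²·sin(360°/8) = 135.40 mm²); the cylinder at (-3, 14.5) is not intersected at this z (z outside [6, 18]); Merging all regions: only the r=10 sphere at (16, -3) is present, so the union is just that shape — area = 135.40 mm². So its area = 135.40 mm². Layer 43 is larger (591.38 vs 135.40 mm²).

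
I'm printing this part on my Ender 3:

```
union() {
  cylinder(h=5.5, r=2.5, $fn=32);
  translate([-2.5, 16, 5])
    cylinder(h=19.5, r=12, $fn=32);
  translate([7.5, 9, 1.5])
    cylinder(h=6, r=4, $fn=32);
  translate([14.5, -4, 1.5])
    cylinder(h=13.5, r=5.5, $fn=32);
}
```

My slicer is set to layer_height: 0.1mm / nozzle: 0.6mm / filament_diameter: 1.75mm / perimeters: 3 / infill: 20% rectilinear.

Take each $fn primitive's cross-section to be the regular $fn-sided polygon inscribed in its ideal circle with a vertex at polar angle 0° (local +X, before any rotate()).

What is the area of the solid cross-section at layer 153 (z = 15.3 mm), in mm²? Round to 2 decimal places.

At z = 15.3 mm: the cylinder does not reach this height (z outside [0, 5.5]); the r=12 cylinder at (-2.5, 16) contributes a regular 32-gon of circumradius 12 (area = (32/2)·12.000²·sin(360°/32) = 449.49 mm²); the cylinder at (7.5, 9) is not intersected at this z (z outside [1.5, 7.5]); the cylinder at (14.5, -4) is not intersected at this z (z outside [1.5, 15]); Merging all regions: only the r=12 cylinder at (-2.5, 16) is present, so the union is just that shape — area = 449.49 mm². Overall, the cross-section is a single solid region. Net area = 449.49 mm².

449.49 mm²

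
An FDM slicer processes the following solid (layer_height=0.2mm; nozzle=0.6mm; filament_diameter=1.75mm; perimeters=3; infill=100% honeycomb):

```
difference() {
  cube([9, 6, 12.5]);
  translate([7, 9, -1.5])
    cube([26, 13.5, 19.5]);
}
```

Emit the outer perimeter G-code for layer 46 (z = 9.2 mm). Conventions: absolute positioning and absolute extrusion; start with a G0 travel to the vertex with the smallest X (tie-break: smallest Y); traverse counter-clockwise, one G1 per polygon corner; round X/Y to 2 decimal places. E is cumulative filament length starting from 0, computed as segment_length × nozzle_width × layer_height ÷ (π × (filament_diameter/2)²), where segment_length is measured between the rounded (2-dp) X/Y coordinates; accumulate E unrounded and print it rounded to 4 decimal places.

At z = 9.2 mm: the cube (footprint 9×6) is included at this height; the 26×13.5 cube at (7, 9) contributes its full rectangle; After the difference (first − rest): starting from the 9×6 cube, the 26×13.5 cube at (7, 9) misses the remaining region (no effect) — 1 connected region. The outline is a single polygon with 4 vertices. Extrusion per mm of travel: 0.6 × 0.2 / (π × 0.875²) = 0.049890. Accumulating E over each segment gives final E = 1.4967.

G0 X0.00 Y0.00 Z9.20
G1 X9.00 Y0.00 E0.4490
G1 X9.00 Y6.00 E0.7484
G1 X0.00 Y6.00 E1.1974
G1 X0.00 Y0.00 E1.4967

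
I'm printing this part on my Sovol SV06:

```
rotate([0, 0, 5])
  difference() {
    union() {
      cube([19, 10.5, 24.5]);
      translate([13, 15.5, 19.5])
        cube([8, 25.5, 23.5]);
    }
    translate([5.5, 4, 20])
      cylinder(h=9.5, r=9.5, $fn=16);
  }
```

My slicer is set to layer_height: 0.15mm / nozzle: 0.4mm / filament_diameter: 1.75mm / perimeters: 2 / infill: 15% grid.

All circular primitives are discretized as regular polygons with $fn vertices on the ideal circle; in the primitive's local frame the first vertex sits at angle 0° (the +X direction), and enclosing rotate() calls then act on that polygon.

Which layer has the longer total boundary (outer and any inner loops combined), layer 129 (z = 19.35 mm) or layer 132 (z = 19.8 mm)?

layer 132 (z = 19.8 mm)

Layer 129 (z = 19.35): the 19×10.5 cube contributes its full rectangle (perimeter 59.00 mm); the cube at (13, 15.5) does not reach this height (z outside [19.5, 43]); Taking the union: only the 19×10.5 cube is present, so the union is just that shape — boundary = 59.00 mm; the cylinder at (5.5, 4) is absent (z outside [20, 29.5]); After the difference (first − rest): none of the subtracted shapes is present at this height, so the result so far is unchanged — boundary = 59.00 mm; (whole slice rotated 5° about Z — lengths, areas and connectivity unchanged). So its perimeter = 59.00 mm. Layer 132 (z = 19.8): the 19×10.5 cube contributes its full rectangle (perimeter 59.00 mm); the cube at (13, 15.5) is present — its section is the full 8×25.5 rectangle (perimeter 67.00 mm); Taking the union: the 2 present regions are separate (no shared area or edge), so areas and boundary lengths simply add and each stays a separate island — boundary = 126.00 mm; the cylinder at (5.5, 4) is absent (z outside [20, 29.5]); After the difference (first − rest): none of the subtracted shapes is present at this height, so that combined region is unchanged — boundary = 126.00 mm; (whole slice rotated 5° about Z — lengths, areas and connectivity unchanged). So its perimeter = 126.00 mm. Layer 132 is larger (126.00 vs 59.00 mm).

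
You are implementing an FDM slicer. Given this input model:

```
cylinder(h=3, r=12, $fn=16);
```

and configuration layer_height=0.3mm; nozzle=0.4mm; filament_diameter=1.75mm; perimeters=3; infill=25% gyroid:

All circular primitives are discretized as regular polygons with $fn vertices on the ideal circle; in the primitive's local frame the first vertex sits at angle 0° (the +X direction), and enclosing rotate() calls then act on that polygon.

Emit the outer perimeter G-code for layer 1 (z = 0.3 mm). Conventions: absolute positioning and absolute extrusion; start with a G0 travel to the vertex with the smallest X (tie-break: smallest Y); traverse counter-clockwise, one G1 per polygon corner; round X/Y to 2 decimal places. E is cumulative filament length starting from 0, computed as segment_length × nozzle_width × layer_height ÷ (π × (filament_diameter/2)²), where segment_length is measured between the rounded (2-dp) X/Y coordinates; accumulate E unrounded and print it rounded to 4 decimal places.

At z = 0.3 mm: the r=12 cylinder contributes a regular 16-gon of circumradius 12. The outline is a single polygon with 16 vertices. Extrusion per mm of travel: 0.4 × 0.3 / (π × 0.875²) = 0.049890. Accumulating E over each segment gives final E = 3.7384.

G0 X-12.00 Y0.00 Z0.30
G1 X-11.09 Y-4.59 E0.2335
G1 X-8.49 Y-8.49 E0.4673
G1 X-4.59 Y-11.09 E0.7011
G1 X0.00 Y-12.00 E0.9346
G1 X4.59 Y-11.09 E1.1681
G1 X8.49 Y-8.49 E1.4019
G1 X11.09 Y-4.59 E1.6357
G1 X12.00 Y0.00 E1.8692
G1 X11.09 Y4.59 E2.1027
G1 X8.49 Y8.49 E2.3365
G1 X4.59 Y11.09 E2.5703
G1 X0.00 Y12.00 E2.8038
G1 X-4.59 Y11.09 E3.0372
G1 X-8.49 Y8.49 E3.2711
G1 X-11.09 Y4.59 E3.5049
G1 X-12.00 Y0.00 E3.7384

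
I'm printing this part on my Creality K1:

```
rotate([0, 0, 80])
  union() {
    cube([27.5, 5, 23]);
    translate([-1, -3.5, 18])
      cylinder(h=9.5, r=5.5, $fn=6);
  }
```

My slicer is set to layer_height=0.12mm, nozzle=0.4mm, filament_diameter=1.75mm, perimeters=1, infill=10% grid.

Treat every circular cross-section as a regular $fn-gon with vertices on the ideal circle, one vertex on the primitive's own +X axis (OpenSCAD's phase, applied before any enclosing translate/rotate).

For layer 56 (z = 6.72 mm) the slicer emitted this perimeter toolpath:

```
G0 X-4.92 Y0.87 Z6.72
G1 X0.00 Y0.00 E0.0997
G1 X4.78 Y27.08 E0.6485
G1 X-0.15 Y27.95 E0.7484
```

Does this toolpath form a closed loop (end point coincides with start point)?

Start point (G0): (-4.92, 0.87). End point (last G1): the path does not return to the start — open.

no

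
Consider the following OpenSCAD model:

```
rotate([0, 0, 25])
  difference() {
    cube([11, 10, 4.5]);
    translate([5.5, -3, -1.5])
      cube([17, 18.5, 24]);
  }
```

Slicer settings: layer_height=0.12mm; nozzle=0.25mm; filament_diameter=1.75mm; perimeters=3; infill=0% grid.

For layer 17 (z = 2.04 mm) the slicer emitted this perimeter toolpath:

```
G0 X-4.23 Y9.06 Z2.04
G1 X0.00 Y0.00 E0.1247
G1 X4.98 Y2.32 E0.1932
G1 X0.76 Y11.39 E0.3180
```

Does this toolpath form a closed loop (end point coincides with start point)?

no

Start point (G0): (-4.23, 9.06). End point (last G1): the path does not return to the start — open.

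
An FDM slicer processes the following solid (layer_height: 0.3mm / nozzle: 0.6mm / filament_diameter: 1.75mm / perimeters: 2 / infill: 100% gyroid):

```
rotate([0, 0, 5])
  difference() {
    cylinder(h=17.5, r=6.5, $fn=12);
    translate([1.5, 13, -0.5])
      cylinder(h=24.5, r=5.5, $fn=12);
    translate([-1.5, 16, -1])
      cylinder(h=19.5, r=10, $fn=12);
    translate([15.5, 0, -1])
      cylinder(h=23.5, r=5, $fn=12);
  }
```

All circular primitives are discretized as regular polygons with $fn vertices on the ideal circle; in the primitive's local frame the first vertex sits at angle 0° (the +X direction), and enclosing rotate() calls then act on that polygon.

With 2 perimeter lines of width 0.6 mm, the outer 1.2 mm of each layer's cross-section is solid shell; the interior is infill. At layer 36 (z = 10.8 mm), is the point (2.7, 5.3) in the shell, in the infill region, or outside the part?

At z = 10.8 mm: the cylinder: section is a regular 12-gon, circumradius r=6.5; the r=5.5 cylinder at (1.5, 13) gives a regular 12-gon of circumradius 5.5 (constant along its height); the r=10 cylinder at (-1.5, 16) contributes a regular 12-gon of circumradius 10; the r=5 cylinder at (15.5, 0) contributes a regular 12-gon of circumradius 5; After the difference (first − rest): starting from the r=6.5 cylinder, the r=5.5 cylinder at (1.5, 13) misses the remaining region (no effect); the r=10 cylinder at (-1.5, 16) partially overlaps it — only the 0.17 mm² overlap (of its 300.00 mm²) is removed, clipping the outline; the r=5 cylinder at (15.5, 0) misses the remaining region (no effect) — 1 connected region; (whole slice rotated 5° about Z — lengths, areas and connectivity unchanged). Overall, the cross-section is a single solid region. Undo the 5° rotation: the query point maps to (3.152, 5.045) in the un-rotated model frame. The nearest boundary edge runs (3.25, 5.63)→(5.63, 3.25); distance from the point to it = 0.48 mm. The point is inside the cross-section, 0.48 mm from the nearest boundary — within the 1.2 mm shell band (2 × 0.6).

shell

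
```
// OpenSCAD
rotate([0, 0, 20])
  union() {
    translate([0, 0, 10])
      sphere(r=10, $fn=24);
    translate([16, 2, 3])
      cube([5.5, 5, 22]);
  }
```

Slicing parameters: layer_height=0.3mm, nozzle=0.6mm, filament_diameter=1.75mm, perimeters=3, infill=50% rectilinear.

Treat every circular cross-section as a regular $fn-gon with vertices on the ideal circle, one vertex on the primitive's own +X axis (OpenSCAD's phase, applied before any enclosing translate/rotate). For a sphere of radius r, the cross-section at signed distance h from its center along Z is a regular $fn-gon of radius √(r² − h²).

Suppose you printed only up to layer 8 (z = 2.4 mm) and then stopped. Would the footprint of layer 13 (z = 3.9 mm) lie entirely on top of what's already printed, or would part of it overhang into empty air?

Compare the two slices. At z = 2.4: the sphere: section is a regular 24-gon, circumradius = √(r²−h²) = √(10²−7.6²) = 6.499 (area = (24/2)·6.499²·sin(360°/24) = 131.19 mm²); the cube at (16, 2) is not intersected at this z (z outside [3, 25]); Merging all regions: only the r=10 sphere is present, so the union is just that shape — area = 131.19 mm²; (rotated 20° about Z; rotation is an isometry so areas/perimeters/island counts are preserved). At z = 3.9: the r=10 sphere slices to a regular 24-gon of circumradius 7.924 (√(r²−h²) with h=6.1 from center) (area = (24/2)·7.924²·sin(360°/24) = 195.01 mm²); the cube at (16, 2) is present — its section is the full 5.5×5 rectangle (area 27.50 mm²); Combining (union): the 2 present regions are separate (no shared area or edge), so areas and boundary lengths simply add and each stays a separate island — area = 222.51 mm²; (whole slice rotated 20° about Z — lengths, areas and connectivity unchanged). Checking containment: at z = 3.9 the cross-section extends beyond the z = 2.4 cross-section by about 91.32 mm².

part overhangs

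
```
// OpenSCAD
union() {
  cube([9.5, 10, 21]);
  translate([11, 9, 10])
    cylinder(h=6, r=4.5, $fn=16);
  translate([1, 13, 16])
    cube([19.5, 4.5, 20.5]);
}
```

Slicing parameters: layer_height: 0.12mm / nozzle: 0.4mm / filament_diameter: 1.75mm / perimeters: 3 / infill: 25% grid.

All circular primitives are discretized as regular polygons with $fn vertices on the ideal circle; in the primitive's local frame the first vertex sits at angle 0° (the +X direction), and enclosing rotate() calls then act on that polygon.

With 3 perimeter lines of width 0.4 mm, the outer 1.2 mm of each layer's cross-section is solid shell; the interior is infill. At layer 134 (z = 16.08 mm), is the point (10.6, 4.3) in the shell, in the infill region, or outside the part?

outside

At z = 16.08 mm: the cube is present — its section is the full 9.5×10 rectangle; the cylinder at (11, 9) is absent (z outside [10, 16]); the cube at (1, 13) is present — its section is the full 19.5×4.5 rectangle; Taking the union: the 2 present regions are separate (no shared area or edge), so areas and boundary lengths simply add and each stays a separate island — 2 connected regions. Overall, the cross-section has 2 separate islands. The nearest boundary edge runs (9.50, 10.00)→(9.50, 0.00); distance from the point to it = 1.10 mm. The point is not inside any of the regions above, so it lies outside the cross-section (1.10 mm from the nearest boundary).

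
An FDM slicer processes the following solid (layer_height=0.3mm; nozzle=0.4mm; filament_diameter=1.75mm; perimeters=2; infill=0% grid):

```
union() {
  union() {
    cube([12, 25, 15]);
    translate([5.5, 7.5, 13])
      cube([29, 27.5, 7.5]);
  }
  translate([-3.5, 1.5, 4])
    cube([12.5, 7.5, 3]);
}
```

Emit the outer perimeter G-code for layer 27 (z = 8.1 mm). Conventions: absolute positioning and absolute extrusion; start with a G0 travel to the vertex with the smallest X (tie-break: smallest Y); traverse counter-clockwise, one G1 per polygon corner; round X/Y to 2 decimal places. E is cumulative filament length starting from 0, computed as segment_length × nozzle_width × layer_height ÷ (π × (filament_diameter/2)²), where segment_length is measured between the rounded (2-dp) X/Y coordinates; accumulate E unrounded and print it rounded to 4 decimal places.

G0 X0.00 Y0.00 Z8.10
G1 X12.00 Y0.00 E0.5987
G1 X12.00 Y25.00 E1.8459
G1 X0.00 Y25.00 E2.4446
G1 X0.00 Y0.00 E3.6919

At z = 8.1 mm: the cube is present — its section is the full 12×25 rectangle; the cube at (5.5, 7.5) is not intersected at this z (z outside [13, 20.5]); Taking the union: only the 12×25 cube is present, so the union is just that shape — 1 connected region; the cube at (-3.5, 1.5) does not reach this height (z outside [4, 7]); Merging all regions: only that combined region is present, so the union is just that shape — 1 connected region. The outline is a single polygon with 4 vertices. Extrusion per mm of travel: 0.4 × 0.3 / (π × 0.875²) = 0.049890. Accumulating E over each segment gives final E = 3.6919.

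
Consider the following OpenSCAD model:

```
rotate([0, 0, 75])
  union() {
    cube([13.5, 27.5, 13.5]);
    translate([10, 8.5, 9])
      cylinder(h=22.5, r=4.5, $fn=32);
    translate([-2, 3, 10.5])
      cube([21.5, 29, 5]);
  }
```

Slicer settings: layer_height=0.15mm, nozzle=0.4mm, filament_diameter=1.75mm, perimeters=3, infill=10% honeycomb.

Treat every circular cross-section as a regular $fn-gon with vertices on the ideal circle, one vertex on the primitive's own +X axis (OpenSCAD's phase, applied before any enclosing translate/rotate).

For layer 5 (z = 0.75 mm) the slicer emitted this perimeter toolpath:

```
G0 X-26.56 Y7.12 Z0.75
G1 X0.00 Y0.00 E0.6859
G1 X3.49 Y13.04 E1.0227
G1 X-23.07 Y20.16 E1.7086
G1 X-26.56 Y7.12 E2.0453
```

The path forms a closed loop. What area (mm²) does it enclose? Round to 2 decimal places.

Apply the shoelace formula to the sequence of (X, Y) vertices; enclosed area = 371.19 mm².

371.19 mm²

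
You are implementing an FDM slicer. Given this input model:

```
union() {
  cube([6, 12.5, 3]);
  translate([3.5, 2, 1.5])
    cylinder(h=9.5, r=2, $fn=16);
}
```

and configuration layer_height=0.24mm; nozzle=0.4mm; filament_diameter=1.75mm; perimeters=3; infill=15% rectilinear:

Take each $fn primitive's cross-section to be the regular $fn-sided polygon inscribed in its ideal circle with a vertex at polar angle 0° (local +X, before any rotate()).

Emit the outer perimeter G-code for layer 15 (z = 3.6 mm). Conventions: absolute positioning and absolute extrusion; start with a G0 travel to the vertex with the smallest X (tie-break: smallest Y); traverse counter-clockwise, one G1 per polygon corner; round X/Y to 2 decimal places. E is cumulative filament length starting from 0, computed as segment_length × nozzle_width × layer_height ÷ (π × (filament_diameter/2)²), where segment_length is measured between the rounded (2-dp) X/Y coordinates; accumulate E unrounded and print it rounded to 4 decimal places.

G0 X1.50 Y2.00 Z3.60
G1 X1.65 Y1.23 E0.0313
G1 X2.09 Y0.59 E0.0623
G1 X2.73 Y0.15 E0.0933
G1 X3.50 Y0.00 E0.1246
G1 X4.27 Y0.15 E0.1559
G1 X4.91 Y0.59 E0.1869
G1 X5.35 Y1.23 E0.2179
G1 X5.50 Y2.00 E0.2492
G1 X5.35 Y2.77 E0.2805
G1 X4.91 Y3.41 E0.3115
G1 X4.27 Y3.85 E0.3425
G1 X3.50 Y4.00 E0.3738
G1 X2.73 Y3.85 E0.4052
G1 X2.09 Y3.41 E0.4362
G1 X1.65 Y2.77 E0.4672
G1 X1.50 Y2.00 E0.4985

At z = 3.6 mm: the cube is not intersected at this z (z outside [0, 3]); the r=2 cylinder at (3.5, 2) gives a regular 16-gon of circumradius 2 (constant along its height); Combining (union): only the r=2 cylinder at (3.5, 2) is present, so the union is just that shape — 1 connected region. The outline is a single polygon with 16 vertices. Extrusion per mm of travel: 0.4 × 0.24 / (π × 0.875²) = 0.039912. Accumulating E over each segment gives final E = 0.4985.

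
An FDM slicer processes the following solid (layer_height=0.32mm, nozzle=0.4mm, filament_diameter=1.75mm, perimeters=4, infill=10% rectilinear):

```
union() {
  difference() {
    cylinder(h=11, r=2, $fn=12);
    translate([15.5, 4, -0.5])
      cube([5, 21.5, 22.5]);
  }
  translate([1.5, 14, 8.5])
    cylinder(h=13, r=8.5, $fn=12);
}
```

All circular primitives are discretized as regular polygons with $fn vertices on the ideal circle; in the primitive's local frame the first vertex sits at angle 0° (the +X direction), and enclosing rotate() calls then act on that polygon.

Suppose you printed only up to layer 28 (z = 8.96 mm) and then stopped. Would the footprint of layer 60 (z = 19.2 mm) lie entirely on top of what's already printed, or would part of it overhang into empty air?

Compare the two slices. At z = 8.96: the r=2 cylinder gives a regular 12-gon of circumradius 2 (constant along its height) (area = (12/2)·2.000²·sin(360°/12) = 12.00 mm²); the cube at (15.5, 4) (footprint 5×21.5) is included at this height (area 107.50 mm²); Taking the first minus the rest: starting from the r=2 cylinder (12.00 mm²), the 5×21.5 cube at (15.5, 4) misses the remaining region (no effect) — area = 12.00 mm²; the cylinder at (1.5, 14): section is a regular 12-gon, circumradius r=8.5 (area = (12/2)·8.500²·sin(360°/12) = 216.75 mm²); Combining (union): the 2 present regions are separate (no shared area or edge), so areas and boundary lengths simply add and each stays a separate island — area = 228.75 mm². At z = 19.2: the cylinder is absent (z outside [0, 11]); the cube at (15.5, 4) (footprint 5×21.5) is included at this height (area 107.50 mm²); Subtracting the remaining from the first: the first operand is absent here, so nothing remains; the r=8.5 cylinder at (1.5, 14) gives a regular 12-gon of circumradius 8.5 (constant along its height) (area = (12/2)·8.500²·sin(360°/12) = 216.75 mm²); Combining (union): only the r=8.5 cylinder at (1.5, 14) is present, so the union is just that shape — area = 216.75 mm². Checking containment: the cross-section at z = 19.2 is a subset of the cross-section at z = 8.96.

entirely on top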